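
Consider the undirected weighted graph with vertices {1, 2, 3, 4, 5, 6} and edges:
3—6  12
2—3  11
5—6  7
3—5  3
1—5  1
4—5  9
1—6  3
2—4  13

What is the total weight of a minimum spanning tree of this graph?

27

Kruskal's algorithm — process edges by increasing weight (ties by edge label):
1—5 (1): add — endpoints in different components.
1—6 (3): add — endpoints in different components.
3—5 (3): add — endpoints in different components.
5—6 (7): skip — 5 and 6 already connected.
4—5 (9): add — endpoints in different components.
2—3 (11): add — endpoints in different components.
MST edges: 1—5, 1—6, 3—5, 4—5, 2—3; total weight 1+3+3+9+11 = 27.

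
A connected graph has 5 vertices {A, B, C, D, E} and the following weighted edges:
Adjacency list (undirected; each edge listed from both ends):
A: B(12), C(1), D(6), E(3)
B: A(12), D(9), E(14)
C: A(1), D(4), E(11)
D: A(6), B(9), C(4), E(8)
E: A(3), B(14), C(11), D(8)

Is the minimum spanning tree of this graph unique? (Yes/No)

Sort edges by weight, then run Kruskal:
A—C (1): add. Components now {A,C} {B} {D} {E}
A—E (3): add. Components now {A,C,E} {B} {D}
C—D (4): add. Components now {A,C,D,E} {B}
A—D (6): skip — A and D already connected.
D—E (8): skip — D and E already connected.
B—D (9): add. Components now {A,B,C,D,E}
Every non-tree edge has weight strictly greater than the heaviest edge on the tree path between its endpoints, so the MST is unique.

Yes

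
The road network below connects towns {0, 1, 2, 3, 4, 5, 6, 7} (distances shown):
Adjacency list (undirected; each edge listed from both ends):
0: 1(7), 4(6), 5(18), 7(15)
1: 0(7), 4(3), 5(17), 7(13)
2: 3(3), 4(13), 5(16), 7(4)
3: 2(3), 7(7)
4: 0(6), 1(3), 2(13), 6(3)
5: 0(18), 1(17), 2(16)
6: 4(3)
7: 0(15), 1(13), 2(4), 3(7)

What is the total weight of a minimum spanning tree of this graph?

48

Prim, starting at 2.
Step 1: cheapest edge leaving the tree is 2–3 (3); add 3.
Step 2: cheapest edge leaving the tree is 2–7 (4); add 7.
Step 3: cheapest edge leaving the tree is 1–7 (13); add 1.
Step 4: cheapest edge leaving the tree is 1–4 (3); add 4.
Step 5: cheapest edge leaving the tree is 4–6 (3); add 6.
Step 6: cheapest edge leaving the tree is 0–4 (6); add 0.
Step 7: cheapest edge leaving the tree is 2–5 (16); add 5.
MST edges: 2–3, 2–7, 1–7, 1–4, 4–6, 0–4, 2–5; total weight 3+4+13+3+3+6+16 = 48.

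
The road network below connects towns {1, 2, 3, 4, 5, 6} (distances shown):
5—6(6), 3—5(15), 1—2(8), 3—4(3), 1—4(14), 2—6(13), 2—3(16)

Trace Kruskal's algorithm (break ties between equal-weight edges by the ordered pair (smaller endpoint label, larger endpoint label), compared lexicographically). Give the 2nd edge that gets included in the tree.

Kruskal's algorithm — process edges by increasing weight (ties by edge label):
3—4 (3): add — endpoints in different components.
5—6 (6): add — endpoints in different components.
1—2 (8): add — endpoints in different components.
2—6 (13): add — endpoints in different components.
1—4 (14): add — endpoints in different components.
The 2nd edge added is 5—6.

5-6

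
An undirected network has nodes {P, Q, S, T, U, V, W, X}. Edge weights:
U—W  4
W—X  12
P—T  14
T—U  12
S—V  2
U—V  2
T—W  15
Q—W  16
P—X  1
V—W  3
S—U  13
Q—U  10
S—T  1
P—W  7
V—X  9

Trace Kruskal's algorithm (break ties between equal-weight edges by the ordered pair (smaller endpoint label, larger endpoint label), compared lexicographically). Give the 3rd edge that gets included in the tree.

S-V

Kruskal's algorithm — process edges by increasing weight (ties by edge label):
P—X (1): add — endpoints in different components.
S—T (1): add — endpoints in different components.
S—V (2): add — endpoints in different components.
U—V (2): add — endpoints in different components.
V—W (3): add — endpoints in different components.
U—W (4): skip — U and W already connected.
P—W (7): add — endpoints in different components.
V—X (9): skip — V and X already connected.
Q—U (10): add — endpoints in different components.
The 3rd edge added is S—V.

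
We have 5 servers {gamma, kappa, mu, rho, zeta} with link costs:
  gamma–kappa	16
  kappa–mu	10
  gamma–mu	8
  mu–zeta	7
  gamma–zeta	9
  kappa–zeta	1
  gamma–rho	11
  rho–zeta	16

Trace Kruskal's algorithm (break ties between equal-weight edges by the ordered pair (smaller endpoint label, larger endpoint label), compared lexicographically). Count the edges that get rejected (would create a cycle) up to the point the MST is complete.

Kruskal's algorithm — process edges by increasing weight (ties by edge label):
kappa–zeta (1): add. Components now {kappa,zeta} {gamma} {mu} {rho}
mu–zeta (7): add. Components now {kappa,mu,zeta} {gamma} {rho}
gamma–mu (8): add. Components now {gamma,kappa,mu,zeta} {rho}
gamma–zeta (9): skip — gamma and zeta already connected.
kappa–mu (10): skip — kappa and mu already connected.
gamma–rho (11): add. Components now {gamma,kappa,mu,rho,zeta}
Edges rejected before the tree was complete: 2.

2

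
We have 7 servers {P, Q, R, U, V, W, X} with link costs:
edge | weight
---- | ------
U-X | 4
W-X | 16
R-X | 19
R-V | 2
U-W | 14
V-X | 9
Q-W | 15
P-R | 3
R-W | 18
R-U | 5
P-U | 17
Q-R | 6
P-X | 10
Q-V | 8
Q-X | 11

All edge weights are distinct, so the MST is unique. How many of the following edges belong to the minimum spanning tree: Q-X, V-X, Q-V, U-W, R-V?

Kruskal: consider edges lightest-first.
R-V (2): add. Components now {U} {W} {R,V} {Q} {X} {P}
P-R (3): add. Components now {U} {W} {P,R,V} {Q} {X}
U-X (4): add. Components now {U,X} {W} {P,R,V} {Q}
R-U (5): add. Components now {P,R,U,V,X} {W} {Q}
Q-R (6): add. Components now {P,Q,R,U,V,X} {W}
Q-V (8): skip — V and Q already connected.
V-X (9): skip — V and X already connected.
P-X (10): skip — X and P already connected.
Q-X (11): skip — Q and X already connected.
U-W (14): add. Components now {P,Q,R,U,V,W,X}
MST edge set: {R-V, P-R, U-X, R-U, Q-R, U-W}.
Of the listed edges, {U-W, R-V} are in the MST → 2.

2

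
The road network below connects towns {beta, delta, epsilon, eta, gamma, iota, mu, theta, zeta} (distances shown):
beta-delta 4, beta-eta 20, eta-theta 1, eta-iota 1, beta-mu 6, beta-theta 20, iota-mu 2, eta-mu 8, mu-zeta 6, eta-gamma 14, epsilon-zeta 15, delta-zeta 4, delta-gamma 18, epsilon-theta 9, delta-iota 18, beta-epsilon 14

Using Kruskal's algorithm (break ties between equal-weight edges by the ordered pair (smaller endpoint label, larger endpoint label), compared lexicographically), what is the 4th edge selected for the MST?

beta-delta

Kruskal's algorithm — process edges by increasing weight (ties by edge label):
eta-iota (1): add — endpoints in different components.
eta-theta (1): add — endpoints in different components.
iota-mu (2): add — endpoints in different components.
beta-delta (4): add — endpoints in different components.
delta-zeta (4): add — endpoints in different components.
beta-mu (6): add — endpoints in different components.
mu-zeta (6): skip — mu and zeta already connected.
eta-mu (8): skip — mu and eta already connected.
epsilon-theta (9): add — endpoints in different components.
beta-epsilon (14): skip — epsilon and beta already connected.
eta-gamma (14): add — endpoints in different components.
The 4th edge added is beta-delta.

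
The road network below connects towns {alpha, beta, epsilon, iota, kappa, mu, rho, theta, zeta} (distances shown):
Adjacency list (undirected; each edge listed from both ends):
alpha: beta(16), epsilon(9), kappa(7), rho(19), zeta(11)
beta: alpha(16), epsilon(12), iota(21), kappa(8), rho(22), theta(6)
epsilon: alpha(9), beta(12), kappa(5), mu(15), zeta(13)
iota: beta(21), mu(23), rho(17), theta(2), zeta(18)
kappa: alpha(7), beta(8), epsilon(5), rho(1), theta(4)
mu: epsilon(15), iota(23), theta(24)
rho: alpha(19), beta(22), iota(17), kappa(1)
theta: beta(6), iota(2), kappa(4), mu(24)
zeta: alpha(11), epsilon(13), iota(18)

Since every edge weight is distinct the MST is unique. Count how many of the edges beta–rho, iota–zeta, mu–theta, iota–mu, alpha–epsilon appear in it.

0

Sort edges by weight, then run Kruskal:
kappa–rho (1): add — endpoints in different components.
iota–theta (2): add — endpoints in different components.
kappa–theta (4): add — endpoints in different components.
epsilon–kappa (5): add — endpoints in different components.
beta–theta (6): add — endpoints in different components.
alpha–kappa (7): add — endpoints in different components.
beta–kappa (8): skip — beta and kappa already connected.
alpha–epsilon (9): skip — epsilon and alpha already connected.
alpha–zeta (11): add — endpoints in different components.
beta–epsilon (12): skip — epsilon and beta already connected.
epsilon–zeta (13): skip — zeta and epsilon already connected.
epsilon–mu (15): add — endpoints in different components.
MST edge set: {kappa–rho, iota–theta, kappa–theta, epsilon–kappa, beta–theta, alpha–kappa, alpha–zeta, epsilon–mu}.
Of the listed edges, {} are in the MST → 0.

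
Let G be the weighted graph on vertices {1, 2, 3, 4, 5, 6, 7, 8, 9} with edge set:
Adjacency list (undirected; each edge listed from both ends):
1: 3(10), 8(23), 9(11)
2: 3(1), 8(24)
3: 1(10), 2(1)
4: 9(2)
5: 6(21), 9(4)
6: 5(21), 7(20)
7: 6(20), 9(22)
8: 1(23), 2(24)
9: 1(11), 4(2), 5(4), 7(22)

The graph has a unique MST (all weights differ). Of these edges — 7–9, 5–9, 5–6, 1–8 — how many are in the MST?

Sort edges by weight, then run Kruskal:
2–3 (1): add — endpoints in different components.
4–9 (2): add — endpoints in different components.
5–9 (4): add — endpoints in different components.
1–3 (10): add — endpoints in different components.
1–9 (11): add — endpoints in different components.
6–7 (20): add — endpoints in different components.
5–6 (21): add — endpoints in different components.
7–9 (22): skip — 7 and 9 already connected.
1–8 (23): add — endpoints in different components.
MST edge set: {2–3, 4–9, 5–9, 1–3, 1–9, 6–7, 5–6, 1–8}.
Of the listed edges, {5–9, 5–6, 1–8} are in the MST → 3.

3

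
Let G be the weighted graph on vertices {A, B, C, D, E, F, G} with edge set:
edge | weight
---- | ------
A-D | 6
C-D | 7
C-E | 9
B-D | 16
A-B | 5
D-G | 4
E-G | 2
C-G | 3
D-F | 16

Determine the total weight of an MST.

Prim's algorithm from F:
Step 1: cheapest edge leaving the tree is D-F (16); add D.
Step 2: cheapest edge leaving the tree is D-G (4); add G.
Step 3: cheapest edge leaving the tree is E-G (2); add E.
Step 4: cheapest edge leaving the tree is C-G (3); add C.
Step 5: cheapest edge leaving the tree is A-D (6); add A.
Step 6: cheapest edge leaving the tree is A-B (5); add B.
MST edges: D-F, D-G, E-G, C-G, A-D, A-B; total weight 16+4+2+3+6+5 = 36.

36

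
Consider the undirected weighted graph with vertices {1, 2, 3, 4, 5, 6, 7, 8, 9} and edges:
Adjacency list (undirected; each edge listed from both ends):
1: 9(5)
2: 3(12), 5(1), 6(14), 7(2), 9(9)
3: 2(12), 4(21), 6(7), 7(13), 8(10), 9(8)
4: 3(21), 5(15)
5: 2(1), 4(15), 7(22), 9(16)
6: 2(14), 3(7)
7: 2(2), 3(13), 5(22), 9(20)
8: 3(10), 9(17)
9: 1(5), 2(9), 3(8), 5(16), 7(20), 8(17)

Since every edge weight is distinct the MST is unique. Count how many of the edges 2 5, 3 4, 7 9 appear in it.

Kruskal's algorithm — process edges by increasing weight (ties by edge label):
2 5 (1): add — endpoints in different components.
2 7 (2): add — endpoints in different components.
1 9 (5): add — endpoints in different components.
3 6 (7): add — endpoints in different components.
3 9 (8): add — endpoints in different components.
2 9 (9): add — endpoints in different components.
3 8 (10): add — endpoints in different components.
2 3 (12): skip — 2 and 3 already connected.
3 7 (13): skip — 3 and 7 already connected.
2 6 (14): skip — 2 and 6 already connected.
4 5 (15): add — endpoints in different components.
MST edge set: {2 5, 2 7, 1 9, 3 6, 3 9, 2 9, 3 8, 4 5}.
Of the listed edges, {2 5} are in the MST → 1.

1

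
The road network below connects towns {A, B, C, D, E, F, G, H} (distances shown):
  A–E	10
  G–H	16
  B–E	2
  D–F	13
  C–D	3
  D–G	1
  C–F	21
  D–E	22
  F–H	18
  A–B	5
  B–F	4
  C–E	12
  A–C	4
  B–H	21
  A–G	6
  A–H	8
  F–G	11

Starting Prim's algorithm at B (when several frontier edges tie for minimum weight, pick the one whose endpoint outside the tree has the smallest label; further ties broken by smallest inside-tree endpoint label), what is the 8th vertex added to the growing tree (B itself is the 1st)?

Prim's algorithm from B:
Step 1: cheapest edge leaving the tree is B–E (2); add E.
Step 2: cheapest edge leaving the tree is B–F (4); add F.
Step 3: cheapest edge leaving the tree is A–B (5); add A.
Step 4: cheapest edge leaving the tree is A–C (4); add C.
Step 5: cheapest edge leaving the tree is C–D (3); add D.
Step 6: cheapest edge leaving the tree is D–G (1); add G.
Step 7: cheapest edge leaving the tree is A–H (8); add H.
Vertex order: B, E, F, A, C, D, G, H. The 8th vertex is H.

H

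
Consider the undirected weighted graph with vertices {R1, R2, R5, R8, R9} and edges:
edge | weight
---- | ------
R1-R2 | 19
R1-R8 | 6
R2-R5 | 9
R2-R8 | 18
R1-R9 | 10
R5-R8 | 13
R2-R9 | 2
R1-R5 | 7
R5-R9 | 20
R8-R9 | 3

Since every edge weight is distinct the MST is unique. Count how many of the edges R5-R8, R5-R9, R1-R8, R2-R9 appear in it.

Sort edges by weight, then run Kruskal:
R2-R9 (2): add. Components now {R5} {R2,R9} {R8} {R1}
R8-R9 (3): add. Components now {R5} {R2,R8,R9} {R1}
R1-R8 (6): add. Components now {R5} {R1,R2,R8,R9}
R1-R5 (7): add. Components now {R1,R2,R5,R8,R9}
MST edge set: {R2-R9, R8-R9, R1-R8, R1-R5}.
Of the listed edges, {R1-R8, R2-R9} are in the MST → 2.

2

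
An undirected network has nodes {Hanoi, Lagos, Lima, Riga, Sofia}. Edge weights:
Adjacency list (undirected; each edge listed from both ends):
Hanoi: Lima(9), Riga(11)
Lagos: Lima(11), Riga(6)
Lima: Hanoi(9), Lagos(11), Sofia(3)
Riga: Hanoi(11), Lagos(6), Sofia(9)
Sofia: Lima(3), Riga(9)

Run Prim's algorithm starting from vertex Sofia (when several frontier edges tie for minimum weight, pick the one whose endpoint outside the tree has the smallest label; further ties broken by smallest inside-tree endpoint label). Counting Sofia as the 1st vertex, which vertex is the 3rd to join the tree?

Prim's algorithm from Sofia:
Step 1: frontier [Lima—Sofia 3, Riga—Sofia 9] → take Lima—Sofia (3); add Lima.
Step 2: frontier [Hanoi—Lima 9, Lagos—Lima 11, Riga—Sofia 9] → take Hanoi—Lima (9); add Hanoi.
Step 3: frontier [Hanoi—Riga 11, Lagos—Lima 11, Riga—Sofia 9] → take Riga—Sofia (9); add Riga.
Step 4: frontier [Lagos—Lima 11, Lagos—Riga 6] → take Lagos—Riga (6); add Lagos.
Vertex order: Sofia, Lima, Hanoi, Riga, Lagos. The 3rd vertex is Hanoi.

Hanoi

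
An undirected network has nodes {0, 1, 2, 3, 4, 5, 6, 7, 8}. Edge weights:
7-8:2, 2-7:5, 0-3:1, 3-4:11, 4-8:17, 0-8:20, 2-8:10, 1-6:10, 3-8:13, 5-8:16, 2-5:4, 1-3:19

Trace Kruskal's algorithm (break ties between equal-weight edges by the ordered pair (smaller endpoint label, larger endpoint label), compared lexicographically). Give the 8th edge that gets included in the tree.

1-3

Sort edges by weight, then run Kruskal:
0-3 (1): add — endpoints in different components.
7-8 (2): add — endpoints in different components.
2-5 (4): add — endpoints in different components.
2-7 (5): add — endpoints in different components.
1-6 (10): add — endpoints in different components.
2-8 (10): skip — 2 and 8 already connected.
3-4 (11): add — endpoints in different components.
3-8 (13): add — endpoints in different components.
5-8 (16): skip — 5 and 8 already connected.
4-8 (17): skip — 4 and 8 already connected.
1-3 (19): add — endpoints in different components.
The 8th edge added is 1-3.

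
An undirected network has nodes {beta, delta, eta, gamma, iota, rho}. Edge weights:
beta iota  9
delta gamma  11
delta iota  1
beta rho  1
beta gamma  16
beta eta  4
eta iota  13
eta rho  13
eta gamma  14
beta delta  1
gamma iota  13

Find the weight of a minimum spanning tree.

Prim, starting at gamma.
Step 1: cheapest edge leaving the tree is delta gamma (11); add delta.
Step 2: cheapest edge leaving the tree is beta delta (1); add beta.
Step 3: cheapest edge leaving the tree is delta iota (1); add iota.
Step 4: cheapest edge leaving the tree is beta rho (1); add rho.
Step 5: cheapest edge leaving the tree is beta eta (4); add eta.
MST edges: delta gamma, beta delta, delta iota, beta rho, beta eta; total weight 11+1+1+1+4 = 18.

18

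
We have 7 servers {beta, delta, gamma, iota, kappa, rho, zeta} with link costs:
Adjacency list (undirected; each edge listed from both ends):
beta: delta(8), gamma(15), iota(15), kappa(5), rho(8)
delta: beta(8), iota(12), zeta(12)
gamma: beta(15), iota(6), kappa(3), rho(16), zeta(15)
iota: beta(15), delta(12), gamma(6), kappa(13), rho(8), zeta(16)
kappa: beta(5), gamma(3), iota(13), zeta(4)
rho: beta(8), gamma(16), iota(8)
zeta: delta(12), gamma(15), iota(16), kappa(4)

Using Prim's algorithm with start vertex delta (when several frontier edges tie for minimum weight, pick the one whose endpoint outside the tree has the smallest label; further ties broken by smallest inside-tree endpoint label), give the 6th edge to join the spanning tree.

Prim's algorithm from delta:
Step 1: cheapest edge leaving the tree is beta–delta (8); add beta.
Step 2: cheapest edge leaving the tree is beta–kappa (5); add kappa.
Step 3: cheapest edge leaving the tree is gamma–kappa (3); add gamma.
Step 4: cheapest edge leaving the tree is kappa–zeta (4); add zeta.
Step 5: cheapest edge leaving the tree is gamma–iota (6); add iota.
Step 6: cheapest edge leaving the tree is beta–rho (8); add rho.
The 6th edge added is beta–rho.

beta-rho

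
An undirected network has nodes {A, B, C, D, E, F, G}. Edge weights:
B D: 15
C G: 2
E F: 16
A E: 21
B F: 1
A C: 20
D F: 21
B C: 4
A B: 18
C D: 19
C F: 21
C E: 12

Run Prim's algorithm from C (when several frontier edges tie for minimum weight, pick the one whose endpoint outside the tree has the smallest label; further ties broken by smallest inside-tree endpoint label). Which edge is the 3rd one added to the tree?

B-F

Grow the tree from C using Prim:
Step 1: cheapest edge leaving the tree is C G (2); add G.
Step 2: cheapest edge leaving the tree is B C (4); add B.
Step 3: cheapest edge leaving the tree is B F (1); add F.
Step 4: cheapest edge leaving the tree is C E (12); add E.
Step 5: cheapest edge leaving the tree is B D (15); add D.
Step 6: cheapest edge leaving the tree is A B (18); add A.
The 3rd edge added is B F.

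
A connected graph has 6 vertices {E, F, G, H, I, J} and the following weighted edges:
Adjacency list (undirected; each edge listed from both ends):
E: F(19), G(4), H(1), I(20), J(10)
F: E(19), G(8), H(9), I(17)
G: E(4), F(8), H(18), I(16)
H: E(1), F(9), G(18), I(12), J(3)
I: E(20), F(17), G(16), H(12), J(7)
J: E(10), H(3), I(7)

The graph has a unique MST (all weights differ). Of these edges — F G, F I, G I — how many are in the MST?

Kruskal's algorithm — process edges by increasing weight (ties by edge label):
E H (1): add. Components now {E,H} {F} {G} {I} {J}
H J (3): add. Components now {E,H,J} {F} {G} {I}
E G (4): add. Components now {E,G,H,J} {F} {I}
I J (7): add. Components now {E,G,H,I,J} {F}
F G (8): add. Components now {E,F,G,H,I,J}
MST edge set: {E H, H J, E G, I J, F G}.
Of the listed edges, {F G} are in the MST → 1.

1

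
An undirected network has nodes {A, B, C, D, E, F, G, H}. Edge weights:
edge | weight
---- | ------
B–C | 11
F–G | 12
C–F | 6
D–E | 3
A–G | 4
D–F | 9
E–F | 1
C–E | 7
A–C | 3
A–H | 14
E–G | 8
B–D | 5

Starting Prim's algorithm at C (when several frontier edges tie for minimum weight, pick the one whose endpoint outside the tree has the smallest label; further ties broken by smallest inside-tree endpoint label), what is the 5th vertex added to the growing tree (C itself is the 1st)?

Grow the tree from C using Prim:
Step 1: frontier [A–C 3, C–F 6, C–E 7, B–C 11] → take A–C (3); add A.
Step 2: frontier [A–G 4, A–H 14, C–F 6, C–E 7, B–C 11] → take A–G (4); add G.
Step 3: frontier [A–H 14, C–F 6, C–E 7, B–C 11, E–G 8, F–G 12] → take C–F (6); add F.
Step 4: frontier [A–H 14, C–E 7, B–C 11, E–F 1, D–F 9, E–G 8] → take E–F (1); add E.
Step 5: frontier [A–H 14, B–C 11, D–E 3, D–F 9] → take D–E (3); add D.
Step 6: frontier [A–H 14, B–C 11, B–D 5] → take B–D (5); add B.
Step 7: frontier [A–H 14] → take A–H (14); add H.
Vertex order: C, A, G, F, E, D, B, H. The 5th vertex is E.

E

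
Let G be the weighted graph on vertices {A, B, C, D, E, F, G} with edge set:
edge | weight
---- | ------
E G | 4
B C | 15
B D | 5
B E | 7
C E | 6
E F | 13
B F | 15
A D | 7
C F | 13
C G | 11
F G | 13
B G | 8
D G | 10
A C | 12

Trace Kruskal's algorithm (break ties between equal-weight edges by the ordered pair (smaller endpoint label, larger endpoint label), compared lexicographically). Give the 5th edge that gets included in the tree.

Kruskal's algorithm — process edges by increasing weight (ties by edge label):
E G (4): add. Components now {A} {B} {C} {D} {E,G} {F}
B D (5): add. Components now {A} {B,D} {C} {E,G} {F}
C E (6): add. Components now {A} {B,D} {C,E,G} {F}
A D (7): add. Components now {A,B,D} {C,E,G} {F}
B E (7): add. Components now {A,B,C,D,E,G} {F}
B G (8): skip — B and G already connected.
D G (10): skip — D and G already connected.
C G (11): skip — C and G already connected.
A C (12): skip — A and C already connected.
C F (13): add. Components now {A,B,C,D,E,F,G}
The 5th edge added is B E.

B-E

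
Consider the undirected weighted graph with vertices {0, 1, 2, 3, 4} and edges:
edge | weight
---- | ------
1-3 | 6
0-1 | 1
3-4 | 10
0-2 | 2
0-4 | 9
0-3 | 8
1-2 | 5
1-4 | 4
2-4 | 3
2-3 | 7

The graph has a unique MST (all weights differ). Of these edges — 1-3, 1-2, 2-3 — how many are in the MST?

Kruskal: consider edges lightest-first.
0-1 (1): add — endpoints in different components.
0-2 (2): add — endpoints in different components.
2-4 (3): add — endpoints in different components.
1-4 (4): skip — 1 and 4 already connected.
1-2 (5): skip — 1 and 2 already connected.
1-3 (6): add — endpoints in different components.
MST edge set: {0-1, 0-2, 2-4, 1-3}.
Of the listed edges, {1-3} are in the MST → 1.

1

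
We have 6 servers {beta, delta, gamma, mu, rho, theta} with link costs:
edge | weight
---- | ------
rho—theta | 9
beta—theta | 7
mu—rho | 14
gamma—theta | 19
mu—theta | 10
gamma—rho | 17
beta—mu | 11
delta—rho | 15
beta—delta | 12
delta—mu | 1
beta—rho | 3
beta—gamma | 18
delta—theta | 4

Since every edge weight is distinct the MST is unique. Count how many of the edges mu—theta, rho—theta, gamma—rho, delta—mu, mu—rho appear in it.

2

Kruskal: consider edges lightest-first.
delta—mu (1): add — endpoints in different components.
beta—rho (3): add — endpoints in different components.
delta—theta (4): add — endpoints in different components.
beta—theta (7): add — endpoints in different components.
rho—theta (9): skip — theta and rho already connected.
mu—theta (10): skip — theta and mu already connected.
beta—mu (11): skip — beta and mu already connected.
beta—delta (12): skip — beta and delta already connected.
mu—rho (14): skip — rho and mu already connected.
delta—rho (15): skip — delta and rho already connected.
gamma—rho (17): add — endpoints in different components.
MST edge set: {delta—mu, beta—rho, delta—theta, beta—theta, gamma—rho}.
Of the listed edges, {gamma—rho, delta—mu} are in the MST → 2.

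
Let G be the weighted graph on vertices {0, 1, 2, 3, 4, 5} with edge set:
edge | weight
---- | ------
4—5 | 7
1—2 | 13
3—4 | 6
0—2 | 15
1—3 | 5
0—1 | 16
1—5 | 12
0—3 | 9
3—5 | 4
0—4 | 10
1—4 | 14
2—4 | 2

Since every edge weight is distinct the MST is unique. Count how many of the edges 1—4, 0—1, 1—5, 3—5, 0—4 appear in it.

1

Sort edges by weight, then run Kruskal:
2—4 (2): add. Components now {0} {1} {2,4} {3} {5}
3—5 (4): add. Components now {0} {1} {2,4} {3,5}
1—3 (5): add. Components now {0} {1,3,5} {2,4}
3—4 (6): add. Components now {0} {1,2,3,4,5}
4—5 (7): skip — 4 and 5 already connected.
0—3 (9): add. Components now {0,1,2,3,4,5}
MST edge set: {2—4, 3—5, 1—3, 3—4, 0—3}.
Of the listed edges, {3—5} are in the MST → 1.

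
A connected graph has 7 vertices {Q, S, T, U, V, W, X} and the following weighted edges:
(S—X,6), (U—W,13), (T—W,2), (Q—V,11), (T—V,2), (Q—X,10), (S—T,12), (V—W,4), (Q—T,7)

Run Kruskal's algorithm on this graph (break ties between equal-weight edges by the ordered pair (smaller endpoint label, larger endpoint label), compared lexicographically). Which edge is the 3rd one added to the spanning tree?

S-X

Sort edges by weight, then run Kruskal:
T—V (2): add. Components now {U} {X} {S} {W} {T,V} {Q}
T—W (2): add. Components now {U} {X} {S} {T,V,W} {Q}
V—W (4): skip — W and V already connected.
S—X (6): add. Components now {U} {S,X} {T,V,W} {Q}
Q—T (7): add. Components now {U} {S,X} {Q,T,V,W}
Q—X (10): add. Components now {U} {Q,S,T,V,W,X}
Q—V (11): skip — Q and V already connected.
S—T (12): skip — S and T already connected.
U—W (13): add. Components now {Q,S,T,U,V,W,X}
The 3rd edge added is S—X.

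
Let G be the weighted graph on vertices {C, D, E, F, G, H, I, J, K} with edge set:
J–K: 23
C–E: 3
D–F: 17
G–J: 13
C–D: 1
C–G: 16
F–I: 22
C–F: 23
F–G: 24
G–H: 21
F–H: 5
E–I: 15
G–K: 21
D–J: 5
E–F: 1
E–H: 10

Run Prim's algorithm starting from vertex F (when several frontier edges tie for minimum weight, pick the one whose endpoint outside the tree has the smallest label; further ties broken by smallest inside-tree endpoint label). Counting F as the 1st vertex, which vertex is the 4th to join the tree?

D

Prim, starting at F.
Step 1: cheapest edge leaving the tree is E–F (1); add E.
Step 2: cheapest edge leaving the tree is C–E (3); add C.
Step 3: cheapest edge leaving the tree is C–D (1); add D.
Step 4: cheapest edge leaving the tree is F–H (5); add H.
Step 5: cheapest edge leaving the tree is D–J (5); add J.
Step 6: cheapest edge leaving the tree is G–J (13); add G.
Step 7: cheapest edge leaving the tree is E–I (15); add I.
Step 8: cheapest edge leaving the tree is G–K (21); add K.
Vertex order: F, E, C, D, H, J, G, I, K. The 4th vertex is D.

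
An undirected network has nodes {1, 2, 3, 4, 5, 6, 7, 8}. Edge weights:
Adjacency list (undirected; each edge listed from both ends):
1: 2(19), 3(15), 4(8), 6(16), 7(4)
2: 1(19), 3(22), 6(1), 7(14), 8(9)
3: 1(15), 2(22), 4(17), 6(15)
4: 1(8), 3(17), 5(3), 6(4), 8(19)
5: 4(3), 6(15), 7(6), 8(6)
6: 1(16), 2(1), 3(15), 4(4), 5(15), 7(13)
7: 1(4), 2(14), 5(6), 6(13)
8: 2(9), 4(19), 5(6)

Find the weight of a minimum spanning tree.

Kruskal: consider edges lightest-first.
2–6 (1): add — endpoints in different components.
4–5 (3): add — endpoints in different components.
1–7 (4): add — endpoints in different components.
4–6 (4): add — endpoints in different components.
5–7 (6): add — endpoints in different components.
5–8 (6): add — endpoints in different components.
1–4 (8): skip — 1 and 4 already connected.
2–8 (9): skip — 2 and 8 already connected.
6–7 (13): skip — 6 and 7 already connected.
2–7 (14): skip — 2 and 7 already connected.
1–3 (15): add — endpoints in different components.
MST edges: 2–6, 4–5, 1–7, 4–6, 5–7, 5–8, 1–3; total weight 1+3+4+4+6+6+15 = 39.

39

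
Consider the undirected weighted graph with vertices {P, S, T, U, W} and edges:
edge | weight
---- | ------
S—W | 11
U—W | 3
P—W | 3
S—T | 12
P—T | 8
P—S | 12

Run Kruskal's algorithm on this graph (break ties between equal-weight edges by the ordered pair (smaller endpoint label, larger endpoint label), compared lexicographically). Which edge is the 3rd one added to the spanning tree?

P-T

Kruskal's algorithm — process edges by increasing weight (ties by edge label):
P—W (3): add — endpoints in different components.
U—W (3): add — endpoints in different components.
P—T (8): add — endpoints in different components.
S—W (11): add — endpoints in different components.
The 3rd edge added is P—T.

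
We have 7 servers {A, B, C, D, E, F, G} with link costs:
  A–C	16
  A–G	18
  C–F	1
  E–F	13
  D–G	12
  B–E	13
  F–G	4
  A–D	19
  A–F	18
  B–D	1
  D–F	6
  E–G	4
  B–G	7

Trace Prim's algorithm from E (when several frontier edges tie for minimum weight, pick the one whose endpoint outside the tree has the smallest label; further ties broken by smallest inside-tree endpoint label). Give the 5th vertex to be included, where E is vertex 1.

D

Grow the tree from E using Prim:
Step 1: frontier [E–G 4, B–E 13, E–F 13] → take E–G (4); add G.
Step 2: frontier [B–E 13, E–F 13, F–G 4, B–G 7, D–G 12, A–G 18] → take F–G (4); add F.
Step 3: frontier [B–E 13, C–F 1, D–F 6, A–F 18, B–G 7, D–G 12, A–G 18] → take C–F (1); add C.
Step 4: frontier [A–C 16, B–E 13, D–F 6, A–F 18, B–G 7, D–G 12, A–G 18] → take D–F (6); add D.
Step 5: frontier [A–C 16, B–D 1, A–D 19, B–E 13, A–F 18, B–G 7, A–G 18] → take B–D (1); add B.
Step 6: frontier [A–C 16, A–D 19, A–F 18, A–G 18] → take A–C (16); add A.
Vertex order: E, G, F, C, D, B, A. The 5th vertex is D.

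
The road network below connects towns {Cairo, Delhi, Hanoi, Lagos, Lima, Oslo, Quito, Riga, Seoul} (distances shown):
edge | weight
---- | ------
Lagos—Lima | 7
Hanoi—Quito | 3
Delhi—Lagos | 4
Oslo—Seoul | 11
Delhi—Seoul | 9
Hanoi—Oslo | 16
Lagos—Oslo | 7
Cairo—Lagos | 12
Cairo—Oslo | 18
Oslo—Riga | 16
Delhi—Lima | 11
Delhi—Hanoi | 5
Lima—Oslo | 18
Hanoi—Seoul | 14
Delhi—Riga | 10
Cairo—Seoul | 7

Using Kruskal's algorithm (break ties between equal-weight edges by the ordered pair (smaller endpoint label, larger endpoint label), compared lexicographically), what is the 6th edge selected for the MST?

Lagos-Oslo

Sort edges by weight, then run Kruskal:
Hanoi—Quito (3): add — endpoints in different components.
Delhi—Lagos (4): add — endpoints in different components.
Delhi—Hanoi (5): add — endpoints in different components.
Cairo—Seoul (7): add — endpoints in different components.
Lagos—Lima (7): add — endpoints in different components.
Lagos—Oslo (7): add — endpoints in different components.
Delhi—Seoul (9): add — endpoints in different components.
Delhi—Riga (10): add — endpoints in different components.
The 6th edge added is Lagos—Oslo.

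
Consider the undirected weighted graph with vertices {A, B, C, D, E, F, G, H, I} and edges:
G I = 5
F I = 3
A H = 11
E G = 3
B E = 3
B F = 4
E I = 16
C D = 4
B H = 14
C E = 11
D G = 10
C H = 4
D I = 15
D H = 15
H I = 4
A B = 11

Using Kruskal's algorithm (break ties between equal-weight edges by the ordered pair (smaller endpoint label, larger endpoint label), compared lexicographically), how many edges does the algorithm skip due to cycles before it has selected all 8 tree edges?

2

Sort edges by weight, then run Kruskal:
B E (3): add — endpoints in different components.
E G (3): add — endpoints in different components.
F I (3): add — endpoints in different components.
B F (4): add — endpoints in different components.
C D (4): add — endpoints in different components.
C H (4): add — endpoints in different components.
H I (4): add — endpoints in different components.
G I (5): skip — G and I already connected.
D G (10): skip — D and G already connected.
A B (11): add — endpoints in different components.
Edges rejected before the tree was complete: 2.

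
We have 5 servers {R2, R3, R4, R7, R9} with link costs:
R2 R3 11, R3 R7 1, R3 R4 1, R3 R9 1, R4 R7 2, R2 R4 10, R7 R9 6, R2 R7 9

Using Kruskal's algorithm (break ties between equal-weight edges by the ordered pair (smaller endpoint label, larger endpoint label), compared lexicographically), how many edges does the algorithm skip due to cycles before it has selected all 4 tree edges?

Kruskal: consider edges lightest-first.
R3 R4 (1): add. Components now {R3,R4} {R2} {R7} {R9}
R3 R7 (1): add. Components now {R3,R4,R7} {R2} {R9}
R3 R9 (1): add. Components now {R3,R4,R7,R9} {R2}
R4 R7 (2): skip — R4 and R7 already connected.
R7 R9 (6): skip — R7 and R9 already connected.
R2 R7 (9): add. Components now {R2,R3,R4,R7,R9}
Edges rejected before the tree was complete: 2.

2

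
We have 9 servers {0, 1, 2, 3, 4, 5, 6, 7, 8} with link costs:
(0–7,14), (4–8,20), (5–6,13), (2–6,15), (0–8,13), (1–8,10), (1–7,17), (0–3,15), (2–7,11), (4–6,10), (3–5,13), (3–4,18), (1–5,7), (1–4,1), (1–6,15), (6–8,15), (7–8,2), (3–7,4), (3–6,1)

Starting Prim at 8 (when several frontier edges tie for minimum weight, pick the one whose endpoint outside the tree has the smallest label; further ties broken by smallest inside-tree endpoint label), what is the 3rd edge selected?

3-6

Prim's algorithm from 8:
Step 1: cheapest edge leaving the tree is 7–8 (2); add 7.
Step 2: cheapest edge leaving the tree is 3–7 (4); add 3.
Step 3: cheapest edge leaving the tree is 3–6 (1); add 6.
Step 4: cheapest edge leaving the tree is 1–8 (10); add 1.
Step 5: cheapest edge leaving the tree is 1–4 (1); add 4.
Step 6: cheapest edge leaving the tree is 1–5 (7); add 5.
Step 7: cheapest edge leaving the tree is 2–7 (11); add 2.
Step 8: cheapest edge leaving the tree is 0–8 (13); add 0.
The 3rd edge added is 3–6.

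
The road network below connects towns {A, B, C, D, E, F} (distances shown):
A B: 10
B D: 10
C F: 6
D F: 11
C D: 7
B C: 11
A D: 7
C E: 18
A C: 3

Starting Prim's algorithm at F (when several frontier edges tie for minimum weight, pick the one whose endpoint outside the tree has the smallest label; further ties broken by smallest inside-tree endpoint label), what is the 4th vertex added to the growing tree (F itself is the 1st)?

Prim, starting at F.
Step 1: frontier [C F 6, D F 11] → take C F (6); add C.
Step 2: frontier [A C 3, C D 7, B C 11, C E 18, D F 11] → take A C (3); add A.
Step 3: frontier [A D 7, A B 10, C D 7, B C 11, C E 18, D F 11] → take A D (7); add D.
Step 4: frontier [A B 10, B C 11, C E 18, B D 10] → take A B (10); add B.
Step 5: frontier [C E 18] → take C E (18); add E.
Vertex order: F, C, A, D, B, E. The 4th vertex is D.

D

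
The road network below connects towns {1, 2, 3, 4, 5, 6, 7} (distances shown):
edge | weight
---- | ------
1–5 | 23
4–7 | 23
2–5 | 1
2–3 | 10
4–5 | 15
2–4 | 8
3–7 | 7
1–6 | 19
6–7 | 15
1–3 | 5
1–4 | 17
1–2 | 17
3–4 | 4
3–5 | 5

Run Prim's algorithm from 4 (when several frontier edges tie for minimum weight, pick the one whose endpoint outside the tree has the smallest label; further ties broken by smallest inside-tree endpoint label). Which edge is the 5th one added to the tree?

Prim, starting at 4.
Step 1: frontier [3–4 4, 2–4 8, 4–5 15, 1–4 17, 4–7 23] → take 3–4 (4); add 3.
Step 2: frontier [1–3 5, 3–5 5, 3–7 7, 2–3 10, 2–4 8, 4–5 15, 1–4 17, 4–7 23] → take 1–3 (5); add 1.
Step 3: frontier [1–2 17, 1–6 19, 1–5 23, 3–5 5, 3–7 7, 2–3 10, 2–4 8, 4–5 15, 4–7 23] → take 3–5 (5); add 5.
Step 4: frontier [1–2 17, 1–6 19, 3–7 7, 2–3 10, 2–4 8, 4–7 23, 2–5 1] → take 2–5 (1); add 2.
Step 5: frontier [1–6 19, 3–7 7, 4–7 23] → take 3–7 (7); add 7.
Step 6: frontier [1–6 19, 6–7 15] → take 6–7 (15); add 6.
The 5th edge added is 3–7.

3-7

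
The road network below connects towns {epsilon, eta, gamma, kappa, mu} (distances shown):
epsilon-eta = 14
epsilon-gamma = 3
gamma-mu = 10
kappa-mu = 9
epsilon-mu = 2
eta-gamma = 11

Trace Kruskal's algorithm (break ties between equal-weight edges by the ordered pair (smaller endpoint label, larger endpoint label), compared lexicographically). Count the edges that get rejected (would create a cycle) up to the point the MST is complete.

Kruskal: consider edges lightest-first.
epsilon-mu (2): add — endpoints in different components.
epsilon-gamma (3): add — endpoints in different components.
kappa-mu (9): add — endpoints in different components.
gamma-mu (10): skip — gamma and mu already connected.
eta-gamma (11): add — endpoints in different components.
Edges rejected before the tree was complete: 1.

1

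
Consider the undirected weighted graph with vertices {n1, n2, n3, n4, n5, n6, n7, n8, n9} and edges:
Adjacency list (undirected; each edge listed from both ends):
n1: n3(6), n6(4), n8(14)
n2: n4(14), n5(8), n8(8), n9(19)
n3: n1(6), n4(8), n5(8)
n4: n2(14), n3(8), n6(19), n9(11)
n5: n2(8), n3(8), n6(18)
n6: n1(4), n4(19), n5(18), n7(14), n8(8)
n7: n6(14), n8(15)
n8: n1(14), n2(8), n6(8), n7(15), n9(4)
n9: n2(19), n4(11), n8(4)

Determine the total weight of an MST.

Prim, starting at n3.
Step 1: cheapest edge leaving the tree is n1 n3 (6); add n1.
Step 2: cheapest edge leaving the tree is n1 n6 (4); add n6.
Step 3: cheapest edge leaving the tree is n3 n4 (8); add n4.
Step 4: cheapest edge leaving the tree is n3 n5 (8); add n5.
Step 5: cheapest edge leaving the tree is n2 n5 (8); add n2.
Step 6: cheapest edge leaving the tree is n2 n8 (8); add n8.
Step 7: cheapest edge leaving the tree is n8 n9 (4); add n9.
Step 8: cheapest edge leaving the tree is n6 n7 (14); add n7.
MST edges: n1 n3, n1 n6, n3 n4, n3 n5, n2 n5, n2 n8, n8 n9, n6 n7; total weight 6+4+8+8+8+8+4+14 = 60.

60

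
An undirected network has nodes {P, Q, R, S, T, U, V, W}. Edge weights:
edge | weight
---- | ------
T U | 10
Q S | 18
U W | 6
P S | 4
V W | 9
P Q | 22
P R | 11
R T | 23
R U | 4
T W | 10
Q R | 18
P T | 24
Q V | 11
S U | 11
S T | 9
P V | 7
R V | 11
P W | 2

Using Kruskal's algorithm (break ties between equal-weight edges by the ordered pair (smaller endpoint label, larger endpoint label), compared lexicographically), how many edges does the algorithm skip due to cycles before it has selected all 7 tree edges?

Kruskal's algorithm — process edges by increasing weight (ties by edge label):
P W (2): add — endpoints in different components.
P S (4): add — endpoints in different components.
R U (4): add — endpoints in different components.
U W (6): add — endpoints in different components.
P V (7): add — endpoints in different components.
S T (9): add — endpoints in different components.
V W (9): skip — V and W already connected.
T U (10): skip — T and U already connected.
T W (10): skip — W and T already connected.
P R (11): skip — R and P already connected.
Q V (11): add — endpoints in different components.
Edges rejected before the tree was complete: 4.

4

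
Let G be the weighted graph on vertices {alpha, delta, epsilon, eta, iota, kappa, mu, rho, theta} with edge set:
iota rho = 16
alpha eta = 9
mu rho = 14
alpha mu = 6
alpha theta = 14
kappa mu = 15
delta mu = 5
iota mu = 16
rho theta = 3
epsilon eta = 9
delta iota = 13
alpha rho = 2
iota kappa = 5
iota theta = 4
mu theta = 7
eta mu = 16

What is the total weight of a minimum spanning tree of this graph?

43

Kruskal's algorithm — process edges by increasing weight (ties by edge label):
alpha rho (2): add — endpoints in different components.
rho theta (3): add — endpoints in different components.
iota theta (4): add — endpoints in different components.
delta mu (5): add — endpoints in different components.
iota kappa (5): add — endpoints in different components.
alpha mu (6): add — endpoints in different components.
mu theta (7): skip — mu and theta already connected.
alpha eta (9): add — endpoints in different components.
epsilon eta (9): add — endpoints in different components.
MST edges: alpha rho, rho theta, iota theta, delta mu, iota kappa, alpha mu, alpha eta, epsilon eta; total weight 2+3+4+5+5+6+9+9 = 43.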